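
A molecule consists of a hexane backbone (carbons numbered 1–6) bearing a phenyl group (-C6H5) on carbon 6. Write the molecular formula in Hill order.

C12H18

Atom tally by fragment:
  CH3 → C:1 H:3
  CH2 → C:1 H:2
  CH2 → C:1 H:2
  CH2 → C:1 H:2
  CH2 → C:1 H:2
  CH2C6H5 → C:7 H:7
Element totals:
  C: 12
  H: 18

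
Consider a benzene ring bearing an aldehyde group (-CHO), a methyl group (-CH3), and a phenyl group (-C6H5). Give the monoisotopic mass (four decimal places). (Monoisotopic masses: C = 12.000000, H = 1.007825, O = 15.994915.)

196.0888

Atom tally by fragment:
  benzene ring core → C:6 H:6
  (− 3 ring H displaced by substituents)
  + CHO → C:1 H:1 O:1
  + CH3 → C:1 H:3
  + C6H5 → C:6 H:5
Element totals:
  C: 14
  H: 12
  O: 1
Molecular formula: C14H12O.
  M = 14(12.0) + 12(1.007825) + 15.994915
    = 168.000000 + 12.093900 + 15.994915 = 196.088815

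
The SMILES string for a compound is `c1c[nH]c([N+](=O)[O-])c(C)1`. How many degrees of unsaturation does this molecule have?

Atom tally by fragment:
  pyrrole ring core → C:4 H:5 N:1
  (− 2 ring H displaced by substituents)
  + NO2 → N:1 O:2
  + CH3 → C:1 H:3
Element totals:
  C: 5
  H: 6
  N: 2
  O: 2
Molecular formula: C5H6N2O2.
DoU = (2C + 2 + N − H − X) / 2 = (2·5 + 2 + 2 − 6 − 0) / 2 = 4.

4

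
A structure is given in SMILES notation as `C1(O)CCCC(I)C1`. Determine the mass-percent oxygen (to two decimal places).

7.08%

Atom tally by fragment:
  cyclohexane ring core → C:6 H:12
  (− 2 ring H displaced by substituents)
  + OH → O:1 H:1
  + I → I:1
Element totals:
  C: 6
  H: 11
  I: 1
  O: 1
Molecular formula: C6H11IO.
Molar mass = 226.057 g/mol.
Mass from O: 1 × 15.999 = 15.999 g/mol.
%O = 15.999 / 226.057 × 100 = 7.08%.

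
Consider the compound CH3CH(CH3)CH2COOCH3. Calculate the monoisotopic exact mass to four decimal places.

Atom tally by fragment:
  CH3 → C:1 H:3
  CH(CH3) → C:2 H:4
  CH2COOCH3 → C:3 H:5 O:2
Element totals:
  C: 6
  H: 12
  O: 2
Molecular formula: C6H12O2.
  M = 6(12.0) + 12(1.007825) + 2(15.994915)
    = 72.000000 + 12.093900 + 31.989830 = 116.083730

116.0837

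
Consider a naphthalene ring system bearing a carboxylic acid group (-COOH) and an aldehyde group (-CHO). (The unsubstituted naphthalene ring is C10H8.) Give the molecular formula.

Atom tally by fragment:
  naphthalene ring system core → C:10 H:8
  (− 2 ring H displaced by substituents)
  + COOH → C:1 H:1 O:2
  + CHO → C:1 H:1 O:1
Element totals:
  C: 12
  H: 8
  O: 3

C12H8O3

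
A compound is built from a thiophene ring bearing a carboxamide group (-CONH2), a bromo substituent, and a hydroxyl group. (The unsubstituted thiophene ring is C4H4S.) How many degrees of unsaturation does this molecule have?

Atom tally by fragment:
  thiophene ring core → C:4 H:4 S:1
  (− 3 ring H displaced by substituents)
  + CONH2 → C:1 H:2 O:1 N:1
  + Br → Br:1
  + OH → O:1 H:1
Element totals:
  C: 5
  H: 4
  Br: 1
  N: 1
  O: 2
  S: 1
Molecular formula: C5H4BrNO2S.
DoU = (2C + 2 + N − H − X) / 2 = (2·5 + 2 + 1 − 4 − 1) / 2 = 4.

4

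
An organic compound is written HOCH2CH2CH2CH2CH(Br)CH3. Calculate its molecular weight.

Element totals:
  C: 6
  H: 13
  Br: 1
  O: 1
Molecular formula: C6H13BrO.
  M = 6(12.011) + 13(1.008) + 79.904 + 15.999
    = 72.066 + 13.104 + 79.904 + 15.999 = 181.073

181.07 g/mol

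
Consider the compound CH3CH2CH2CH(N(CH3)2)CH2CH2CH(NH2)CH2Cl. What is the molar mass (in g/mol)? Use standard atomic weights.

Atom tally by fragment:
  CH3 → C:1 H:3
  CH2 → C:1 H:2
  CH2 → C:1 H:2
  CH(N(CH3)2) → C:3 H:7 N:1
  CH2 → C:1 H:2
  CH2 → C:1 H:2
  CH(NH2) → C:1 H:3 N:1
  CH2Cl → C:1 H:2 Cl:1
Element totals:
  C: 10
  H: 23
  Cl: 1
  N: 2
Molecular formula: C10H23ClN2.
  M = 10(12.011) + 23(1.008) + 35.45 + 2(14.007)
    = 120.110 + 23.184 + 35.450 + 28.014 = 206.758

206.76 g/mol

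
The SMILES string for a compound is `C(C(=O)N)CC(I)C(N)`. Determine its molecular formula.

Atom tally by fragment:
  H2NOCCH2 → C:2 H:4 O:1 N:1
  CH2 → C:1 H:2
  CH(I) → C:1 H:1 I:1
  CH2NH2 → C:1 H:4 N:1
Element totals:
  C: 5
  H: 11
  I: 1
  N: 2
  O: 1

C5H11IN2O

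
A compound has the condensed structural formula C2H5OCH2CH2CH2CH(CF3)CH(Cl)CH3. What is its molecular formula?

C9H16ClF3O

Element totals:
  C: 9
  H: 16
  Cl: 1
  F: 3
  O: 1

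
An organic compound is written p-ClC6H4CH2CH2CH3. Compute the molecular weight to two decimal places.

Element totals:
  C: 9
  H: 11
  Cl: 1
Molecular formula: C9H11Cl.
  M = 9(12.011) + 11(1.008) + 35.45
    = 108.099 + 11.088 + 35.450 = 154.637

154.64 g/mol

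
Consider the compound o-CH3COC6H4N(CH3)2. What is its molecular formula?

C10H13NO

Atom tally by fragment:
  benzene ring core → C:6 H:6
  (− 2 ring H displaced by substituents)
  + COCH3 → C:2 H:3 O:1
  + N(CH3)2 → N:1 C:2 H:6
Element totals:
  C: 10
  H: 13
  N: 1
  O: 1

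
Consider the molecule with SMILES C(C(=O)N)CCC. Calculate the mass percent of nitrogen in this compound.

13.85%

Atom tally by fragment:
  H2NOCCH2 → C:2 H:4 O:1 N:1
  CH2 → C:1 H:2
  CH2 → C:1 H:2
  CH3 → C:1 H:3
Element totals:
  C: 5
  H: 11
  N: 1
  O: 1
Molecular formula: C5H11NO.
Molar mass = 101.149 g/mol.
Mass from N: 1 × 14.007 = 14.007 g/mol.
%N = 14.007 / 101.149 × 100 = 13.85%.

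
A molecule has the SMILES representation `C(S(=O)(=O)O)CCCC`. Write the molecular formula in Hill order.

Atom tally by fragment:
  HO3SCH2 → C:1 H:3 S:1 O:3
  CH2 → C:1 H:2
  CH2 → C:1 H:2
  CH2 → C:1 H:2
  CH3 → C:1 H:3
Element totals:
  C: 5
  H: 12
  O: 3
  S: 1

C5H12O3S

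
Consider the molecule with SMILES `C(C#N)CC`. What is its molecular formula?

Atom tally by fragment:
  NCCH2 → C:2 H:2 N:1
  CH2 → C:1 H:2
  CH3 → C:1 H:3
Element totals:
  C: 4
  H: 7
  N: 1

C4H7N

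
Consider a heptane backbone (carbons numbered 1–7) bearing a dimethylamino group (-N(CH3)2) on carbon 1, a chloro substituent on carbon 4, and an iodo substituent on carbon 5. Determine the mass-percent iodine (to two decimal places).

41.80%

Atom tally by fragment:
  (CH3)2NCH2 → C:3 H:8 N:1
  CH2 → C:1 H:2
  CH2 → C:1 H:2
  CH(Cl) → C:1 H:1 Cl:1
  CH(I) → C:1 H:1 I:1
  CH2 → C:1 H:2
  CH3 → C:1 H:3
Element totals:
  C: 9
  H: 19
  Cl: 1
  I: 1
  N: 1
Molecular formula: C9H19ClIN.
Molar mass = 303.612 g/mol.
Mass from I: 1 × 126.904 = 126.904 g/mol.
%I = 126.904 / 303.612 × 100 = 41.80%.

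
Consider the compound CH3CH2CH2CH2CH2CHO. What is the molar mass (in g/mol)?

100.16 g/mol

Element totals:
  C: 6
  H: 12
  O: 1
Molecular formula: C6H12O.
  M = 6(12.011) + 12(1.008) + 15.999
    = 72.066 + 12.096 + 15.999 = 100.161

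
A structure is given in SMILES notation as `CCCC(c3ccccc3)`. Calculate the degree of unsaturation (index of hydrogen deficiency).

4

Atom tally by fragment:
  CH3 → C:1 H:3
  CH2 → C:1 H:2
  CH2 → C:1 H:2
  CH2C6H5 → C:7 H:7
Element totals:
  C: 10
  H: 14
Molecular formula: C10H14.
DoU = (2C + 2 + N − H − X) / 2 = (2·10 + 2 + 0 − 14 − 0) / 2 = 4.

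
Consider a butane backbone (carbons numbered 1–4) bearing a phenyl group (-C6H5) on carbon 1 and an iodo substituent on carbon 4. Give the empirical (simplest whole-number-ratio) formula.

Atom tally by fragment:
  C6H5CH2 → C:7 H:7
  CH2 → C:1 H:2
  CH2 → C:1 H:2
  CH2I → C:1 H:2 I:1
Element totals:
  C: 10
  H: 13
  I: 1
Molecular formula: C10H13I.
gcd of subscripts (10, 13, 1) = 1, so the empirical formula equals the molecular formula.

C10H13I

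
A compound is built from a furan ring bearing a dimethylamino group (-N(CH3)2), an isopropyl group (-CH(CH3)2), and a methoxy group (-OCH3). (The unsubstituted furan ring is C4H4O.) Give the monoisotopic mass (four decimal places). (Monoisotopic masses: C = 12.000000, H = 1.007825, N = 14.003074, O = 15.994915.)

183.1259

Atom tally by fragment:
  furan ring core → C:4 H:4 O:1
  (− 3 ring H displaced by substituents)
  + N(CH3)2 → N:1 C:2 H:6
  + CH(CH3)2 → C:3 H:7
  + OCH3 → C:1 H:3 O:1
Element totals:
  C: 10
  H: 17
  N: 1
  O: 2
Molecular formula: C10H17NO2.
  M = 10(12.0) + 17(1.007825) + 14.003074 + 2(15.994915)
    = 120.000000 + 17.133025 + 14.003074 + 31.989830 = 183.125929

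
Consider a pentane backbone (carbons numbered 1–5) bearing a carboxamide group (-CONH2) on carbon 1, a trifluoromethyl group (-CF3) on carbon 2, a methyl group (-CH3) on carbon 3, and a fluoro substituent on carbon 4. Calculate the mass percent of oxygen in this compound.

7.43%

Atom tally by fragment:
  H2NOCCH2 → C:2 H:4 O:1 N:1
  CH(CF3) → C:2 H:1 F:3
  CH(CH3) → C:2 H:4
  CH(F) → C:1 H:1 F:1
  CH3 → C:1 H:3
Element totals:
  C: 8
  H: 13
  F: 4
  N: 1
  O: 1
Molecular formula: C8H13F4NO.
Molar mass = 215.190 g/mol.
Mass from O: 1 × 15.999 = 15.999 g/mol.
%O = 15.999 / 215.190 × 100 = 7.43%.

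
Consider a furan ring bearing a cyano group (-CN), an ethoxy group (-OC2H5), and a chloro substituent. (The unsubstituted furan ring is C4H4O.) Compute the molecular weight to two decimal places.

Atom tally by fragment:
  furan ring core → C:4 H:4 O:1
  (− 3 ring H displaced by substituents)
  + CN → C:1 N:1
  + OC2H5 → C:2 H:5 O:1
  + Cl → Cl:1
Element totals:
  C: 7
  H: 6
  Cl: 1
  N: 1
  O: 2
Molecular formula: C7H6ClNO2.
  M = 7(12.011) + 6(1.008) + 35.45 + 14.007 + 2(15.999)
    = 84.077 + 6.048 + 35.450 + 14.007 + 31.998 = 171.580

171.58 g/mol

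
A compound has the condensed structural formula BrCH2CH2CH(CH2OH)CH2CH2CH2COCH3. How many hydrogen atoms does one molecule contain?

Atom tally by fragment:
  BrCH2 → C:1 H:2 Br:1
  CH2 → C:1 H:2
  CH(CH2OH) → C:2 H:4 O:1
  CH2 → C:1 H:2
  CH2 → C:1 H:2
  CH2COCH3 → C:3 H:5 O:1
Element totals:
  C: 9
  H: 17
  Br: 1
  O: 2

17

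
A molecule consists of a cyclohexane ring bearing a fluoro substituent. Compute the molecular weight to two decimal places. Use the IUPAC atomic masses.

Atom tally by fragment:
  cyclohexane ring core → C:6 H:12
  (− 1 ring H displaced by substituents)
  + F → F:1
Element totals:
  C: 6
  H: 11
  F: 1
Molecular formula: C6H11F.
  M = 6(12.011) + 11(1.008) + 18.998
    = 72.066 + 11.088 + 18.998 = 102.152

102.15 g/mol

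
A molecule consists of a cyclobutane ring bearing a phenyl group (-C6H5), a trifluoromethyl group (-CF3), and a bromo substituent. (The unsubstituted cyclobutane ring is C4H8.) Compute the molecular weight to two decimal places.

Atom tally by fragment:
  cyclobutane ring core → C:4 H:8
  (− 3 ring H displaced by substituents)
  + C6H5 → C:6 H:5
  + CF3 → C:1 F:3
  + Br → Br:1
Element totals:
  C: 11
  H: 10
  Br: 1
  F: 3
Molecular formula: C11H10BrF3.
  M = 11(12.011) + 10(1.008) + 79.904 + 3(18.998)
    = 132.121 + 10.080 + 79.904 + 56.994 = 279.099

279.10 g/mol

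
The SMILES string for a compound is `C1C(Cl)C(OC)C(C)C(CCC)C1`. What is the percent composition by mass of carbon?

Atom tally by fragment:
  cyclohexane ring core → C:6 H:12
  (− 4 ring H displaced by substituents)
  + Cl → Cl:1
  + OCH3 → C:1 H:3 O:1
  + CH3 → C:1 H:3
  + CH2CH2CH3 → C:3 H:7
Element totals:
  C: 11
  H: 21
  Cl: 1
  O: 1
Molecular formula: C11H21ClO.
Molar mass = 204.738 g/mol.
Mass from C: 11 × 12.011 = 132.121 g/mol.
%C = 132.121 / 204.738 × 100 = 64.53%.

64.53%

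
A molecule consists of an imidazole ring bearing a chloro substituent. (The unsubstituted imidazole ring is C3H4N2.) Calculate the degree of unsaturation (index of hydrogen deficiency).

3

Atom tally by fragment:
  imidazole ring core → C:3 H:4 N:2
  (− 1 ring H displaced by substituents)
  + Cl → Cl:1
Element totals:
  C: 3
  H: 3
  Cl: 1
  N: 2
Molecular formula: C3H3ClN2.
DoU = (2C + 2 + N − H − X) / 2 = (2·3 + 2 + 2 − 3 − 1) / 2 = 3.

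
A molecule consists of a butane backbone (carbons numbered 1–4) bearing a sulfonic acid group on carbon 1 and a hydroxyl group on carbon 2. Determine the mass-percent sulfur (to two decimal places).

Atom tally by fragment:
  HO3SCH2 → C:1 H:3 S:1 O:3
  CH(OH) → C:1 H:2 O:1
  CH2 → C:1 H:2
  CH3 → C:1 H:3
Element totals:
  C: 4
  H: 10
  O: 4
  S: 1
Molecular formula: C4H10O4S.
Molar mass = 154.180 g/mol.
Mass from S: 1 × 32.06 = 32.060 g/mol.
%S = 32.060 / 154.180 × 100 = 20.79%.

20.79%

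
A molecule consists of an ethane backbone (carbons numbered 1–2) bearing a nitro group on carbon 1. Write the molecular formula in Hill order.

C2H5NO2

Atom tally by fragment:
  O2NCH2 → C:1 H:2 N:1 O:2
  CH3 → C:1 H:3
Element totals:
  C: 2
  H: 5
  N: 1
  O: 2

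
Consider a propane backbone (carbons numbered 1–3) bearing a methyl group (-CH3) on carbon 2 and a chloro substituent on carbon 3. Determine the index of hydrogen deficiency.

0

Atom tally by fragment:
  CH3 → C:1 H:3
  CH(CH3) → C:2 H:4
  CH2Cl → C:1 H:2 Cl:1
Element totals:
  C: 4
  H: 9
  Cl: 1
Molecular formula: C4H9Cl.
DoU = (2C + 2 + N − H − X) / 2 = (2·4 + 2 + 0 − 9 − 1) / 2 = 0.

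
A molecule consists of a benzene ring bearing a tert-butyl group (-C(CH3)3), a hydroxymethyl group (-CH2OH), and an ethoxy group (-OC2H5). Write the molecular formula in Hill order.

Atom tally by fragment:
  benzene ring core → C:6 H:6
  (− 3 ring H displaced by substituents)
  + C(CH3)3 → C:4 H:9
  + CH2OH → C:1 H:3 O:1
  + OC2H5 → C:2 H:5 O:1
Element totals:
  C: 13
  H: 20
  O: 2

C13H20O2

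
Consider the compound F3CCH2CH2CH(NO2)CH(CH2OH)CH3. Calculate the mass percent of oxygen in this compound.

22.31%

Atom tally by fragment:
  F3CCH2 → C:2 H:2 F:3
  CH2 → C:1 H:2
  CH(NO2) → C:1 H:1 N:1 O:2
  CH(CH2OH) → C:2 H:4 O:1
  CH3 → C:1 H:3
Element totals:
  C: 7
  H: 12
  F: 3
  N: 1
  O: 3
Molecular formula: C7H12F3NO3.
Molar mass = 215.171 g/mol.
Mass from O: 3 × 15.999 = 47.997 g/mol.
%O = 47.997 / 215.171 × 100 = 22.31%.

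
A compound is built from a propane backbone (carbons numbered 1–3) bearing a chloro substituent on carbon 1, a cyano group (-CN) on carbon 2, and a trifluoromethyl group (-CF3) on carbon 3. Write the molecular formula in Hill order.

Atom tally by fragment:
  ClCH2 → C:1 H:2 Cl:1
  CH(CN) → C:2 H:1 N:1
  CH2CF3 → C:2 H:2 F:3
Element totals:
  C: 5
  H: 5
  Cl: 1
  F: 3
  N: 1

C5H5ClF3N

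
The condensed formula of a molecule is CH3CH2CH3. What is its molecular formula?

Element totals:
  C: 3
  H: 8

C3H8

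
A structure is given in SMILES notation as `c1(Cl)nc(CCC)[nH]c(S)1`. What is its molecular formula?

C6H9ClN2S

Atom tally by fragment:
  imidazole ring core → C:3 H:4 N:2
  (− 3 ring H displaced by substituents)
  + Cl → Cl:1
  + CH2CH2CH3 → C:3 H:7
  + SH → S:1 H:1
Element totals:
  C: 6
  H: 9
  Cl: 1
  N: 2
  S: 1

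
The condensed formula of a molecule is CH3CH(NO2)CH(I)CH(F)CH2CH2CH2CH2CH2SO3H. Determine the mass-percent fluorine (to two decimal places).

Atom tally by fragment:
  CH3 → C:1 H:3
  CH(NO2) → C:1 H:1 N:1 O:2
  CH(I) → C:1 H:1 I:1
  CH(F) → C:1 H:1 F:1
  CH2 → C:1 H:2
  CH2 → C:1 H:2
  CH2 → C:1 H:2
  CH2 → C:1 H:2
  CH2SO3H → C:1 H:3 S:1 O:3
Element totals:
  C: 9
  H: 17
  F: 1
  I: 1
  N: 1
  O: 5
  S: 1
Molecular formula: C9H17FINO5S.
Molar mass = 397.199 g/mol.
Mass from F: 1 × 18.998 = 18.998 g/mol.
%F = 18.998 / 397.199 × 100 = 4.78%.

4.78%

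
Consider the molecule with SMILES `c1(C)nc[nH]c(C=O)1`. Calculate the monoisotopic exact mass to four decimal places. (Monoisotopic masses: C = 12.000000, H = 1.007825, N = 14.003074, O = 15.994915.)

Atom tally by fragment:
  imidazole ring core → C:3 H:4 N:2
  (− 2 ring H displaced by substituents)
  + CH3 → C:1 H:3
  + CHO → C:1 H:1 O:1
Element totals:
  C: 5
  H: 6
  N: 2
  O: 1
Molecular formula: C5H6N2O.
  M = 5(12.0) + 6(1.007825) + 2(14.003074) + 15.994915
    = 60.000000 + 6.046950 + 28.006148 + 15.994915 = 110.048013

110.0480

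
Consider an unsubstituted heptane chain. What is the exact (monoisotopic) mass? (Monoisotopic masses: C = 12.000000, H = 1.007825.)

Atom tally by fragment:
  CH3 → C:1 H:3
  CH2 → C:1 H:2
  CH2 → C:1 H:2
  CH2 → C:1 H:2
  CH2 → C:1 H:2
  CH2 → C:1 H:2
  CH3 → C:1 H:3
Element totals:
  C: 7
  H: 16
Molecular formula: C7H16.
  M = 7(12.0) + 16(1.007825)
    = 84.000000 + 16.125200 = 100.125200

100.1252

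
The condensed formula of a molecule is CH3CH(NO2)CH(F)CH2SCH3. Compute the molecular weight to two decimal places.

Atom tally by fragment:
  CH3 → C:1 H:3
  CH(NO2) → C:1 H:1 N:1 O:2
  CH(F) → C:1 H:1 F:1
  CH2SCH3 → C:2 H:5 S:1
Element totals:
  C: 5
  H: 10
  F: 1
  N: 1
  O: 2
  S: 1
Molecular formula: C5H10FNO2S.
  M = 5(12.011) + 10(1.008) + 18.998 + 14.007 + 2(15.999) + 32.06
    = 60.055 + 10.080 + 18.998 + 14.007 + 31.998 + 32.060 = 167.198

167.20 g/mol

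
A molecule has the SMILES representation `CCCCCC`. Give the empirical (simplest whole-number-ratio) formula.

Atom tally by fragment:
  CH3 → C:1 H:3
  CH2 → C:1 H:2
  CH2 → C:1 H:2
  CH2 → C:1 H:2
  CH2 → C:1 H:2
  CH3 → C:1 H:3
Element totals:
  C: 6
  H: 14
Molecular formula: C6H14.
gcd of subscripts = 2; dividing each by 2:
  C: 6/2 = 3
  H: 14/2 = 7

C3H7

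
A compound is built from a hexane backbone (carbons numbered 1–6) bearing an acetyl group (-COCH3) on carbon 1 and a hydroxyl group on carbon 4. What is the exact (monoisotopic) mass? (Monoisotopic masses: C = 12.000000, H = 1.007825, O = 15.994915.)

Atom tally by fragment:
  CH3COCH2 → C:3 H:5 O:1
  CH2 → C:1 H:2
  CH2 → C:1 H:2
  CH(OH) → C:1 H:2 O:1
  CH2 → C:1 H:2
  CH3 → C:1 H:3
Element totals:
  C: 8
  H: 16
  O: 2
Molecular formula: C8H16O2.
  M = 8(12.0) + 16(1.007825) + 2(15.994915)
    = 96.000000 + 16.125200 + 31.989830 = 144.115030

144.1150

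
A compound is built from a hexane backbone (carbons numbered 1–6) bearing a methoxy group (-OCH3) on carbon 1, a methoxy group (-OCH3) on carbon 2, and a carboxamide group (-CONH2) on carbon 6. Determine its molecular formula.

Atom tally by fragment:
  CH3OCH2 → C:2 H:5 O:1
  CH(OCH3) → C:2 H:4 O:1
  CH2 → C:1 H:2
  CH2 → C:1 H:2
  CH2 → C:1 H:2
  CH2CONH2 → C:2 H:4 O:1 N:1
Element totals:
  C: 9
  H: 19
  N: 1
  O: 3

C9H19NO3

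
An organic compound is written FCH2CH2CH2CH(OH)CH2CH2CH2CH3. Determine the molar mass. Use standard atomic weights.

148.22 g/mol

Element totals:
  C: 8
  H: 17
  F: 1
  O: 1
Molecular formula: C8H17FO.
  M = 8(12.011) + 17(1.008) + 18.998 + 15.999
    = 96.088 + 17.136 + 18.998 + 15.999 = 148.221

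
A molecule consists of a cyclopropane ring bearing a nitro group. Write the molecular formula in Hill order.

Atom tally by fragment:
  cyclopropane ring core → C:3 H:6
  (− 1 ring H displaced by substituents)
  + NO2 → N:1 O:2
Element totals:
  C: 3
  H: 5
  N: 1
  O: 2

C3H5NO2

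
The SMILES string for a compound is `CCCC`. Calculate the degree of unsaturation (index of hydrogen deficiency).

Atom tally by fragment:
  CH3 → C:1 H:3
  CH2 → C:1 H:2
  CH2 → C:1 H:2
  CH3 → C:1 H:3
Element totals:
  C: 4
  H: 10
Molecular formula: C4H10.
DoU = (2C + 2 + N − H − X) / 2 = (2·4 + 2 + 0 − 10 − 0) / 2 = 0.

0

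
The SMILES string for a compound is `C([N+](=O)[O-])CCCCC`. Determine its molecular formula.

Atom tally by fragment:
  O2NCH2 → C:1 H:2 N:1 O:2
  CH2 → C:1 H:2
  CH2 → C:1 H:2
  CH2 → C:1 H:2
  CH2 → C:1 H:2
  CH3 → C:1 H:3
Element totals:
  C: 6
  H: 13
  N: 1
  O: 2

C6H13NO2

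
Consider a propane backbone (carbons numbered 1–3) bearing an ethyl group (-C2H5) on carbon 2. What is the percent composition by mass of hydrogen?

16.76%

Atom tally by fragment:
  CH3 → C:1 H:3
  CH(C2H5) → C:3 H:6
  CH3 → C:1 H:3
Element totals:
  C: 5
  H: 12
Molecular formula: C5H12.
Molar mass = 72.151 g/mol.
Mass from H: 12 × 1.008 = 12.096 g/mol.
%H = 12.096 / 72.151 × 100 = 16.76%.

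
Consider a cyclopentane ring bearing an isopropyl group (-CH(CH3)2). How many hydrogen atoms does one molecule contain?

16

Atom tally by fragment:
  cyclopentane ring core → C:5 H:10
  (− 1 ring H displaced by substituents)
  + CH(CH3)2 → C:3 H:7
Element totals:
  C: 8
  H: 16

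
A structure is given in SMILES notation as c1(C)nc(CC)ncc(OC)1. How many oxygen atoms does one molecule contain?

Atom tally by fragment:
  pyrimidine ring core → C:4 H:4 N:2
  (− 3 ring H displaced by substituents)
  + CH3 → C:1 H:3
  + C2H5 → C:2 H:5
  + OCH3 → C:1 H:3 O:1
Element totals:
  C: 8
  H: 12
  N: 2
  O: 1

1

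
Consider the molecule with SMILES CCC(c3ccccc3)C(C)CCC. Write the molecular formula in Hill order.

Atom tally by fragment:
  CH3 → C:1 H:3
  CH2 → C:1 H:2
  CH(C6H5) → C:7 H:6
  CH(CH3) → C:2 H:4
  CH2 → C:1 H:2
  CH2 → C:1 H:2
  CH3 → C:1 H:3
Element totals:
  C: 14
  H: 22

C14H22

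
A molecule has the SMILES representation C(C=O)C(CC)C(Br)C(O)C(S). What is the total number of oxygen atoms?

Atom tally by fragment:
  OHCCH2 → C:2 H:3 O:1
  CH(C2H5) → C:3 H:6
  CH(Br) → C:1 H:1 Br:1
  CH(OH) → C:1 H:2 O:1
  CH2SH → C:1 H:3 S:1
Element totals:
  C: 8
  H: 15
  Br: 1
  O: 2
  S: 1

2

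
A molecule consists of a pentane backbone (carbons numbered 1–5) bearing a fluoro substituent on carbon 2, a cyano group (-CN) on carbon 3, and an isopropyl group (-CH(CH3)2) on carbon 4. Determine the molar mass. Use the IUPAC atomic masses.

157.23 g/mol

Atom tally by fragment:
  CH3 → C:1 H:3
  CH(F) → C:1 H:1 F:1
  CH(CN) → C:2 H:1 N:1
  CH(CH(CH3)2) → C:4 H:8
  CH3 → C:1 H:3
Element totals:
  C: 9
  H: 16
  F: 1
  N: 1
Molecular formula: C9H16FN.
  M = 9(12.011) + 16(1.008) + 18.998 + 14.007
    = 108.099 + 16.128 + 18.998 + 14.007 = 157.232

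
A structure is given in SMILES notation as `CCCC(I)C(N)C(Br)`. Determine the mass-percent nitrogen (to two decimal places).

4.58%

Atom tally by fragment:
  CH3 → C:1 H:3
  CH2 → C:1 H:2
  CH2 → C:1 H:2
  CH(I) → C:1 H:1 I:1
  CH(NH2) → C:1 H:3 N:1
  CH2Br → C:1 H:2 Br:1
Element totals:
  C: 6
  H: 13
  Br: 1
  I: 1
  N: 1
Molecular formula: C6H13BrIN.
Molar mass = 305.985 g/mol.
Mass from N: 1 × 14.007 = 14.007 g/mol.
%N = 14.007 / 305.985 × 100 = 4.58%.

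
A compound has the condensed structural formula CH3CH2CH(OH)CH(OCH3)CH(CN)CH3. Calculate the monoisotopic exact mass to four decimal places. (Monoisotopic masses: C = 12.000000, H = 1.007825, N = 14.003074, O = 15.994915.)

157.1103

Atom tally by fragment:
  CH3 → C:1 H:3
  CH2 → C:1 H:2
  CH(OH) → C:1 H:2 O:1
  CH(OCH3) → C:2 H:4 O:1
  CH(CN) → C:2 H:1 N:1
  CH3 → C:1 H:3
Element totals:
  C: 8
  H: 15
  N: 1
  O: 2
Molecular formula: C8H15NO2.
  M = 8(12.0) + 15(1.007825) + 14.003074 + 2(15.994915)
    = 96.000000 + 15.117375 + 14.003074 + 31.989830 = 157.110279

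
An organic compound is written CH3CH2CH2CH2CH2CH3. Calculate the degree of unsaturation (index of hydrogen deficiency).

0

Atom tally by fragment:
  CH3 → C:1 H:3
  CH2 → C:1 H:2
  CH2 → C:1 H:2
  CH2 → C:1 H:2
  CH2 → C:1 H:2
  CH3 → C:1 H:3
Element totals:
  C: 6
  H: 14
Molecular formula: C6H14.
DoU = (2C + 2 + N − H − X) / 2 = (2·6 + 2 + 0 − 14 − 0) / 2 = 0.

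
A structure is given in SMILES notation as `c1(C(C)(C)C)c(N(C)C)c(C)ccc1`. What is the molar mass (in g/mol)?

191.32 g/mol

Atom tally by fragment:
  benzene ring core → C:6 H:6
  (− 3 ring H displaced by substituents)
  + C(CH3)3 → C:4 H:9
  + N(CH3)2 → N:1 C:2 H:6
  + CH3 → C:1 H:3
Element totals:
  C: 13
  H: 21
  N: 1
Molecular formula: C13H21N.
  M = 13(12.011) + 21(1.008) + 14.007
    = 156.143 + 21.168 + 14.007 = 191.318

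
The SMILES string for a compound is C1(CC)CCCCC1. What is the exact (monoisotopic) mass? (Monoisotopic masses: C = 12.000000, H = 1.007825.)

Atom tally by fragment:
  cyclohexane ring core → C:6 H:12
  (− 1 ring H displaced by substituents)
  + C2H5 → C:2 H:5
Element totals:
  C: 8
  H: 16
Molecular formula: C8H16.
  M = 8(12.0) + 16(1.007825)
    = 96.000000 + 16.125200 = 112.125200

112.1252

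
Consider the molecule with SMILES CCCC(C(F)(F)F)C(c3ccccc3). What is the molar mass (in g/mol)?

Atom tally by fragment:
  CH3 → C:1 H:3
  CH2 → C:1 H:2
  CH2 → C:1 H:2
  CH(CF3) → C:2 H:1 F:3
  CH2C6H5 → C:7 H:7
Element totals:
  C: 12
  H: 15
  F: 3
Molecular formula: C12H15F3.
  M = 12(12.011) + 15(1.008) + 3(18.998)
    = 144.132 + 15.120 + 56.994 = 216.246

216.25 g/mol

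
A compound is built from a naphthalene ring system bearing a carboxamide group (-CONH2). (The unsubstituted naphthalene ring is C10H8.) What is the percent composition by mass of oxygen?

9.35%

Atom tally by fragment:
  naphthalene ring system core → C:10 H:8
  (− 1 ring H displaced by substituents)
  + CONH2 → C:1 H:2 O:1 N:1
Element totals:
  C: 11
  H: 9
  N: 1
  O: 1
Molecular formula: C11H9NO.
Molar mass = 171.199 g/mol.
Mass from O: 1 × 15.999 = 15.999 g/mol.
%O = 15.999 / 171.199 × 100 = 9.35%.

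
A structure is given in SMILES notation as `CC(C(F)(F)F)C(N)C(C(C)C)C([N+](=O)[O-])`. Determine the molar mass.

242.24 g/mol

Atom tally by fragment:
  CH3 → C:1 H:3
  CH(CF3) → C:2 H:1 F:3
  CH(NH2) → C:1 H:3 N:1
  CH(CH(CH3)2) → C:4 H:8
  CH2NO2 → C:1 H:2 N:1 O:2
Element totals:
  C: 9
  H: 17
  F: 3
  N: 2
  O: 2
Molecular formula: C9H17F3N2O2.
  M = 9(12.011) + 17(1.008) + 3(18.998) + 2(14.007) + 2(15.999)
    = 108.099 + 17.136 + 56.994 + 28.014 + 31.998 = 242.241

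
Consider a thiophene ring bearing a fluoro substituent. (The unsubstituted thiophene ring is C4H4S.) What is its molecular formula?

C4H3FS

Atom tally by fragment:
  thiophene ring core → C:4 H:4 S:1
  (− 1 ring H displaced by substituents)
  + F → F:1
Element totals:
  C: 4
  H: 3
  F: 1
  S: 1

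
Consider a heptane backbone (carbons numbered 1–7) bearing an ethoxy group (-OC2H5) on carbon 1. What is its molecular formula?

C9H20O

Atom tally by fragment:
  C2H5OCH2 → C:3 H:7 O:1
  CH2 → C:1 H:2
  CH2 → C:1 H:2
  CH2 → C:1 H:2
  CH2 → C:1 H:2
  CH2 → C:1 H:2
  CH3 → C:1 H:3
Element totals:
  C: 9
  H: 20
  O: 1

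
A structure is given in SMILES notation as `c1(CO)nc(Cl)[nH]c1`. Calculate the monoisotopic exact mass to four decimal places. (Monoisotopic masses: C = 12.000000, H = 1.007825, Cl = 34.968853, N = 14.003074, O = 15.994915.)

Atom tally by fragment:
  imidazole ring core → C:3 H:4 N:2
  (− 2 ring H displaced by substituents)
  + CH2OH → C:1 H:3 O:1
  + Cl → Cl:1
Element totals:
  C: 4
  H: 5
  Cl: 1
  N: 2
  O: 1
Molecular formula: C4H5ClN2O.
  M = 4(12.0) + 5(1.007825) + 34.968853 + 2(14.003074) + 15.994915
    = 48.000000 + 5.039125 + 34.968853 + 28.006148 + 15.994915 = 132.009041

132.0090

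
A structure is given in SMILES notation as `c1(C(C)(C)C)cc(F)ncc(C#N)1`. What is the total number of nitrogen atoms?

Atom tally by fragment:
  pyridine ring core → C:5 H:5 N:1
  (− 3 ring H displaced by substituents)
  + C(CH3)3 → C:4 H:9
  + F → F:1
  + CN → C:1 N:1
Element totals:
  C: 10
  H: 11
  F: 1
  N: 2

2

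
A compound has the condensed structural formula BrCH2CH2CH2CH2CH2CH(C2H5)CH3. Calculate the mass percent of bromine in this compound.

Element totals:
  C: 9
  H: 19
  Br: 1
Molecular formula: C9H19Br.
Molar mass = 207.155 g/mol.
Mass from Br: 1 × 79.904 = 79.904 g/mol.
%Br = 79.904 / 207.155 × 100 = 38.57%.

38.57%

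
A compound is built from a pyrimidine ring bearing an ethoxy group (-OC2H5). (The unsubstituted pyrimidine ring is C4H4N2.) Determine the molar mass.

Atom tally by fragment:
  pyrimidine ring core → C:4 H:4 N:2
  (− 1 ring H displaced by substituents)
  + OC2H5 → C:2 H:5 O:1
Element totals:
  C: 6
  H: 8
  N: 2
  O: 1
Molecular formula: C6H8N2O.
  M = 6(12.011) + 8(1.008) + 2(14.007) + 15.999
    = 72.066 + 8.064 + 28.014 + 15.999 = 124.143

124.14 g/mol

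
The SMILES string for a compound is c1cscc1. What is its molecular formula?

Atom tally by fragment:
  thiophene ring core → C:4 H:4 S:1
Element totals:
  C: 4
  H: 4
  S: 1

C4H4S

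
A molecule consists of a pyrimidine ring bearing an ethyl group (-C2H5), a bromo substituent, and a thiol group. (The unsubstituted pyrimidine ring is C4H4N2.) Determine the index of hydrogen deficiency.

Atom tally by fragment:
  pyrimidine ring core → C:4 H:4 N:2
  (− 3 ring H displaced by substituents)
  + C2H5 → C:2 H:5
  + Br → Br:1
  + SH → S:1 H:1
Element totals:
  C: 6
  H: 7
  Br: 1
  N: 2
  S: 1
Molecular formula: C6H7BrN2S.
DoU = (2C + 2 + N − H − X) / 2 = (2·6 + 2 + 2 − 7 − 1) / 2 = 4.

4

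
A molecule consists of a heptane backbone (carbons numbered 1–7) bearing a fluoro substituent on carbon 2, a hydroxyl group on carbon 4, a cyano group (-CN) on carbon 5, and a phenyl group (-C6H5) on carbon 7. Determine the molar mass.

235.30 g/mol

Atom tally by fragment:
  CH3 → C:1 H:3
  CH(F) → C:1 H:1 F:1
  CH2 → C:1 H:2
  CH(OH) → C:1 H:2 O:1
  CH(CN) → C:2 H:1 N:1
  CH2 → C:1 H:2
  CH2C6H5 → C:7 H:7
Element totals:
  C: 14
  H: 18
  F: 1
  N: 1
  O: 1
Molecular formula: C14H18FNO.
  M = 14(12.011) + 18(1.008) + 18.998 + 14.007 + 15.999
    = 168.154 + 18.144 + 18.998 + 14.007 + 15.999 = 235.302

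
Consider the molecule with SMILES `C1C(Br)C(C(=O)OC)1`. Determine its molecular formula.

Atom tally by fragment:
  cyclopropane ring core → C:3 H:6
  (− 2 ring H displaced by substituents)
  + Br → Br:1
  + COOCH3 → C:2 H:3 O:2
Element totals:
  C: 5
  H: 7
  Br: 1
  O: 2

C5H7BrO2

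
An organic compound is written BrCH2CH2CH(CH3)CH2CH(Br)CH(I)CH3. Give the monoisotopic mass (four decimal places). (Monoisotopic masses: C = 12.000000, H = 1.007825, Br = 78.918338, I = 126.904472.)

395.8585

Atom tally by fragment:
  BrCH2 → C:1 H:2 Br:1
  CH2 → C:1 H:2
  CH(CH3) → C:2 H:4
  CH2 → C:1 H:2
  CH(Br) → C:1 H:1 Br:1
  CH(I) → C:1 H:1 I:1
  CH3 → C:1 H:3
Element totals:
  C: 8
  H: 15
  Br: 2
  I: 1
Molecular formula: C8H15Br2I.
  M = 8(12.0) + 15(1.007825) + 2(78.918338) + 126.904472
    = 96.000000 + 15.117375 + 157.836676 + 126.904472 = 395.858523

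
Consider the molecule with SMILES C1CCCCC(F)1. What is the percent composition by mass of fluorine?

18.60%

Atom tally by fragment:
  cyclohexane ring core → C:6 H:12
  (− 1 ring H displaced by substituents)
  + F → F:1
Element totals:
  C: 6
  H: 11
  F: 1
Molecular formula: C6H11F.
Molar mass = 102.152 g/mol.
Mass from F: 1 × 18.998 = 18.998 g/mol.
%F = 18.998 / 102.152 × 100 = 18.60%.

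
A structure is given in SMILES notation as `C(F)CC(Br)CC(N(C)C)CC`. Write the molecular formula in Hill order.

Atom tally by fragment:
  FCH2 → C:1 H:2 F:1
  CH2 → C:1 H:2
  CH(Br) → C:1 H:1 Br:1
  CH2 → C:1 H:2
  CH(N(CH3)2) → C:3 H:7 N:1
  CH2 → C:1 H:2
  CH3 → C:1 H:3
Element totals:
  C: 9
  H: 19
  Br: 1
  F: 1
  N: 1

C9H19BrFN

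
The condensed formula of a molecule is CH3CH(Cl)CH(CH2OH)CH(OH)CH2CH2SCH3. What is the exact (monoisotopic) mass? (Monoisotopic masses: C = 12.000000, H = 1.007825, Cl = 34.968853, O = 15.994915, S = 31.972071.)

212.0638

Atom tally by fragment:
  CH3 → C:1 H:3
  CH(Cl) → C:1 H:1 Cl:1
  CH(CH2OH) → C:2 H:4 O:1
  CH(OH) → C:1 H:2 O:1
  CH2 → C:1 H:2
  CH2SCH3 → C:2 H:5 S:1
Element totals:
  C: 8
  H: 17
  Cl: 1
  O: 2
  S: 1
Molecular formula: C8H17ClO2S.
  M = 8(12.0) + 17(1.007825) + 34.968853 + 2(15.994915) + 31.972071
    = 96.000000 + 17.133025 + 34.968853 + 31.989830 + 31.972071 = 212.063779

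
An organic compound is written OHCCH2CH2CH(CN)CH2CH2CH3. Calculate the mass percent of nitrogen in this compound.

10.06%

Atom tally by fragment:
  OHCCH2 → C:2 H:3 O:1
  CH2 → C:1 H:2
  CH(CN) → C:2 H:1 N:1
  CH2 → C:1 H:2
  CH2 → C:1 H:2
  CH3 → C:1 H:3
Element totals:
  C: 8
  H: 13
  N: 1
  O: 1
Molecular formula: C8H13NO.
Molar mass = 139.198 g/mol.
Mass from N: 1 × 14.007 = 14.007 g/mol.
%N = 14.007 / 139.198 × 100 = 10.06%.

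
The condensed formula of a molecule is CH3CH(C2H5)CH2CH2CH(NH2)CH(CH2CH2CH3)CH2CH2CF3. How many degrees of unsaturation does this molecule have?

0

Atom tally by fragment:
  CH3 → C:1 H:3
  CH(C2H5) → C:3 H:6
  CH2 → C:1 H:2
  CH2 → C:1 H:2
  CH(NH2) → C:1 H:3 N:1
  CH(CH2CH2CH3) → C:4 H:8
  CH2 → C:1 H:2
  CH2CF3 → C:2 H:2 F:3
Element totals:
  C: 14
  H: 28
  F: 3
  N: 1
Molecular formula: C14H28F3N.
DoU = (2C + 2 + N − H − X) / 2 = (2·14 + 2 + 1 − 28 − 3) / 2 = 0.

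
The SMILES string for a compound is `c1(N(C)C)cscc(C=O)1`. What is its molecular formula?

C7H9NOS

Atom tally by fragment:
  thiophene ring core → C:4 H:4 S:1
  (− 2 ring H displaced by substituents)
  + N(CH3)2 → N:1 C:2 H:6
  + CHO → C:1 H:1 O:1
Element totals:
  C: 7
  H: 9
  N: 1
  O: 1
  S: 1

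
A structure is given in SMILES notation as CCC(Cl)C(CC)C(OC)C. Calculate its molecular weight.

Atom tally by fragment:
  CH3 → C:1 H:3
  CH2 → C:1 H:2
  CH(Cl) → C:1 H:1 Cl:1
  CH(C2H5) → C:3 H:6
  CH(OCH3) → C:2 H:4 O:1
  CH3 → C:1 H:3
Element totals:
  C: 9
  H: 19
  Cl: 1
  O: 1
Molecular formula: C9H19ClO.
  M = 9(12.011) + 19(1.008) + 35.45 + 15.999
    = 108.099 + 19.152 + 35.450 + 15.999 = 178.700

178.70 g/mol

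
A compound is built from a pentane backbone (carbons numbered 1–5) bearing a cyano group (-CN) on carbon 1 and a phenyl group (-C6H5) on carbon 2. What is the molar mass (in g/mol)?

173.26 g/mol

Atom tally by fragment:
  NCCH2 → C:2 H:2 N:1
  CH(C6H5) → C:7 H:6
  CH2 → C:1 H:2
  CH2 → C:1 H:2
  CH3 → C:1 H:3
Element totals:
  C: 12
  H: 15
  N: 1
Molecular formula: C12H15N.
  M = 12(12.011) + 15(1.008) + 14.007
    = 144.132 + 15.120 + 14.007 = 173.259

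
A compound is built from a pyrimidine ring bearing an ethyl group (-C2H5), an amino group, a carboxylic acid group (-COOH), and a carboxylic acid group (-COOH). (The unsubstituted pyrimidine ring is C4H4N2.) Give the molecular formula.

C8H9N3O4

Atom tally by fragment:
  pyrimidine ring core → C:4 H:4 N:2
  (− 4 ring H displaced by substituents)
  + C2H5 → C:2 H:5
  + NH2 → N:1 H:2
  + COOH → C:1 H:1 O:2
  + COOH → C:1 H:1 O:2
Element totals:
  C: 8
  H: 9
  N: 3
  O: 4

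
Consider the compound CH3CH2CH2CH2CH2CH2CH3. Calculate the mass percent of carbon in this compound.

Atom tally by fragment:
  CH3 → C:1 H:3
  CH2 → C:1 H:2
  CH2 → C:1 H:2
  CH2 → C:1 H:2
  CH2 → C:1 H:2
  CH2 → C:1 H:2
  CH3 → C:1 H:3
Element totals:
  C: 7
  H: 16
Molecular formula: C7H16.
Molar mass = 100.205 g/mol.
Mass from C: 7 × 12.011 = 84.077 g/mol.
%C = 84.077 / 100.205 × 100 = 83.90%.

83.90%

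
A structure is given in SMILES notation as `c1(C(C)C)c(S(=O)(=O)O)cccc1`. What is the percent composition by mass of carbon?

53.98%

Atom tally by fragment:
  benzene ring core → C:6 H:6
  (− 2 ring H displaced by substituents)
  + CH(CH3)2 → C:3 H:7
  + SO3H → S:1 O:3 H:1
Element totals:
  C: 9
  H: 12
  O: 3
  S: 1
Molecular formula: C9H12O3S.
Molar mass = 200.252 g/mol.
Mass from C: 9 × 12.011 = 108.099 g/mol.
%C = 108.099 / 200.252 × 100 = 53.98%.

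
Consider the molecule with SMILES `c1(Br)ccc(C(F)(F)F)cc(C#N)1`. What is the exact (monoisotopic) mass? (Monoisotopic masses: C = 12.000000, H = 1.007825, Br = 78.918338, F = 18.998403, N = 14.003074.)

Atom tally by fragment:
  benzene ring core → C:6 H:6
  (− 3 ring H displaced by substituents)
  + Br → Br:1
  + CF3 → C:1 F:3
  + CN → C:1 N:1
Element totals:
  C: 8
  H: 3
  Br: 1
  F: 3
  N: 1
Molecular formula: C8H3BrF3N.
  M = 8(12.0) + 3(1.007825) + 78.918338 + 3(18.998403) + 14.003074
    = 96.000000 + 3.023475 + 78.918338 + 56.995209 + 14.003074 = 248.940096

248.9401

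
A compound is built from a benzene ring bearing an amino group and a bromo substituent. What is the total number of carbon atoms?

Atom tally by fragment:
  benzene ring core → C:6 H:6
  (− 2 ring H displaced by substituents)
  + NH2 → N:1 H:2
  + Br → Br:1
Element totals:
  C: 6
  H: 6
  Br: 1
  N: 1

6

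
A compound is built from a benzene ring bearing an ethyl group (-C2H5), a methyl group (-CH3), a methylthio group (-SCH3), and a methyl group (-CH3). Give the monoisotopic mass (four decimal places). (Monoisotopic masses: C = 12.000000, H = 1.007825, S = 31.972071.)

Atom tally by fragment:
  benzene ring core → C:6 H:6
  (− 4 ring H displaced by substituents)
  + C2H5 → C:2 H:5
  + CH3 → C:1 H:3
  + SCH3 → C:1 H:3 S:1
  + CH3 → C:1 H:3
Element totals:
  C: 11
  H: 16
  S: 1
Molecular formula: C11H16S.
  M = 11(12.0) + 16(1.007825) + 31.972071
    = 132.000000 + 16.125200 + 31.972071 = 180.097271

180.0973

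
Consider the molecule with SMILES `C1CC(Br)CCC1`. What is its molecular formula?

C6H11Br

Atom tally by fragment:
  cyclohexane ring core → C:6 H:12
  (− 1 ring H displaced by substituents)
  + Br → Br:1
Element totals:
  C: 6
  H: 11
  Br: 1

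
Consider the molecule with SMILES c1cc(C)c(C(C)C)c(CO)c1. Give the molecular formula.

Atom tally by fragment:
  benzene ring core → C:6 H:6
  (− 3 ring H displaced by substituents)
  + CH3 → C:1 H:3
  + CH(CH3)2 → C:3 H:7
  + CH2OH → C:1 H:3 O:1
Element totals:
  C: 11
  H: 16
  O: 1

C11H16O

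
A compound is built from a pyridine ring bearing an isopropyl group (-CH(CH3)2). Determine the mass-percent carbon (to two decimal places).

Atom tally by fragment:
  pyridine ring core → C:5 H:5 N:1
  (− 1 ring H displaced by substituents)
  + CH(CH3)2 → C:3 H:7
Element totals:
  C: 8
  H: 11
  N: 1
Molecular formula: C8H11N.
Molar mass = 121.183 g/mol.
Mass from C: 8 × 12.011 = 96.088 g/mol.
%C = 96.088 / 121.183 × 100 = 79.29%.

79.29%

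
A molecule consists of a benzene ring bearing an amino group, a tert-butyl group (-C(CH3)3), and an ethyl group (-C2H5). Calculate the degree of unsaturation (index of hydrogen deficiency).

Atom tally by fragment:
  benzene ring core → C:6 H:6
  (− 3 ring H displaced by substituents)
  + NH2 → N:1 H:2
  + C(CH3)3 → C:4 H:9
  + C2H5 → C:2 H:5
Element totals:
  C: 12
  H: 19
  N: 1
Molecular formula: C12H19N.
DoU = (2C + 2 + N − H − X) / 2 = (2·12 + 2 + 1 − 19 − 0) / 2 = 4.

4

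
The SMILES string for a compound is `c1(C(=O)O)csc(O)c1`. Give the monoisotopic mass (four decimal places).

143.9881

Atom tally by fragment:
  thiophene ring core → C:4 H:4 S:1
  (− 2 ring H displaced by substituents)
  + COOH → C:1 H:1 O:2
  + OH → O:1 H:1
Element totals:
  C: 5
  H: 4
  O: 3
  S: 1
Molecular formula: C5H4O3S.
  M = 5(12.0) + 4(1.007825) + 3(15.994915) + 31.972071
    = 60.000000 + 4.031300 + 47.984745 + 31.972071 = 143.988116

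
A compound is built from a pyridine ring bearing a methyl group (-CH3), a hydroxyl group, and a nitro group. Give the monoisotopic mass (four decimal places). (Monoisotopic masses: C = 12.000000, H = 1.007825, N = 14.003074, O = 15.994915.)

154.0378

Atom tally by fragment:
  pyridine ring core → C:5 H:5 N:1
  (− 3 ring H displaced by substituents)
  + CH3 → C:1 H:3
  + OH → O:1 H:1
  + NO2 → N:1 O:2
Element totals:
  C: 6
  H: 6
  N: 2
  O: 3
Molecular formula: C6H6N2O3.
  M = 6(12.0) + 6(1.007825) + 2(14.003074) + 3(15.994915)
    = 72.000000 + 6.046950 + 28.006148 + 47.984745 = 154.037843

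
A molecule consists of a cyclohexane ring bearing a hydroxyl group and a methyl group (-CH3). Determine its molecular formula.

C7H14O

Atom tally by fragment:
  cyclohexane ring core → C:6 H:12
  (− 2 ring H displaced by substituents)
  + OH → O:1 H:1
  + CH3 → C:1 H:3
Element totals:
  C: 7
  H: 14
  O: 1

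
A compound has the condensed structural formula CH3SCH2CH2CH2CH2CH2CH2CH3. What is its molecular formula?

Element totals:
  C: 8
  H: 18
  S: 1

C8H18S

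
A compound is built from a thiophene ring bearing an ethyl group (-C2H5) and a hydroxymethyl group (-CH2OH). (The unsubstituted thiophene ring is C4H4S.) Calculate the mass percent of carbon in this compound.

Atom tally by fragment:
  thiophene ring core → C:4 H:4 S:1
  (− 2 ring H displaced by substituents)
  + C2H5 → C:2 H:5
  + CH2OH → C:1 H:3 O:1
Element totals:
  C: 7
  H: 10
  O: 1
  S: 1
Molecular formula: C7H10OS.
Molar mass = 142.216 g/mol.
Mass from C: 7 × 12.011 = 84.077 g/mol.
%C = 84.077 / 142.216 × 100 = 59.12%.

59.12%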